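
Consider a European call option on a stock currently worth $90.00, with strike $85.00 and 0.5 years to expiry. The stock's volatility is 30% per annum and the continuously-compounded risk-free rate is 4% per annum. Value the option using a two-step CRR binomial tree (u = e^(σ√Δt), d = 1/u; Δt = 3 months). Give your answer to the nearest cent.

$11.25

CRR parameters: u = e^(σ√Δt) = e^(0.3·√0.25) = 1.1618, d = 1/u = 0.8607
Per-period rate: rΔt = 0.04·0.25 = 0.01, so R = e^0.01 = 1.0101
Risk-neutral probability p = (e^0.01 − 0.8607)/(1.1618 − 0.8607) = 0.1493/0.3011 = 0.4959
Terminal stock prices: S_uu = 121.5, S_ud = 90, S_dd = 66.67
Terminal payoffs (S − K): max(36.49, 0) = 36.49, max(5, 0) = 5, max(-18.33, 0) = 0
Node u (S = 104.6): V_u = e^(−0.01)·[0.4959·36.4873 + 0.5041·5.0000] = 20.4108
Node d (S = 77.46): V_d = e^(−0.01)·[0.4959·5.0000 + 0.5041·0.0000] = 2.4551
Node 0 (S = 90): V_0 = e^(−0.01)·[0.4959·20.4108 + 0.5041·2.4551] = 11.2471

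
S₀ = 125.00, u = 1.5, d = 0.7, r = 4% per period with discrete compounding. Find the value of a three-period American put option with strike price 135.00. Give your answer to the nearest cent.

Risk-neutral probability p = (1 + 0.04 − 0.7)/(1.5 − 0.7) = 0.3400/0.8000 = 0.4250
Terminal stock prices: S_uuu = 421.9, S_uud = 196.9, S_udd = 91.87, S_ddd = 42.87
Terminal payoffs (K − S): max(-286.9, 0) = 0, max(-61.88, 0) = 0, max(43.13, 0) = 43.13, max(92.12, 0) = 92.12
Node uu (S = 281.2): continuation = 1/1.04·[0.4250·0.0000 + 0.5750·0.0000] = 0.0000; exercise value = 0.0000 ≤ continuation, so V_uu = 0.0000
Node ud (S = 131.2): continuation = 1/1.04·[0.4250·0.0000 + 0.5750·43.1250] = 23.8431; exercise value = 3.7500 ≤ continuation, so V_ud = 23.8431
Node dd (S = 61.25): continuation = 1/1.04·[0.4250·43.1250 + 0.5750·92.1250] = 68.5577; exercise value = 73.7500 > continuation, so V_dd = 73.7500 (exercise)
Node u (S = 187.5): continuation = 1/1.04·[0.4250·0.0000 + 0.5750·23.8431] = 13.1825; exercise value = 0.0000 ≤ continuation, so V_u = 13.1825
Node d (S = 87.5): continuation = 1/1.04·[0.4250·23.8431 + 0.5750·73.7500] = 50.5188; exercise value = 47.5000 ≤ continuation, so V_d = 50.5188
Node 0 (S = 125): continuation = 1/1.04·[0.4250·13.1825 + 0.5750·50.5188] = 33.3182; exercise value = 10.0000 ≤ continuation, so V_0 = 33.3182

33.32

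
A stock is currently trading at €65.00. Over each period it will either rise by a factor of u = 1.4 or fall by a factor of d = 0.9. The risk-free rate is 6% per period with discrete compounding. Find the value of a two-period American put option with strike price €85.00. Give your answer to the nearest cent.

Risk-neutral probability p = (1 + 0.06 − 0.9)/(1.4 − 0.9) = 0.1600/0.5000 = 0.3200
Terminal stock prices: S_uu = 127.4, S_ud = 81.9, S_dd = 52.65
Terminal payoffs (K − S): max(-42.4, 0) = 0, max(3.1, 0) = 3.1, max(32.35, 0) = 32.35
Node u (S = 91): continuation = 1/1.06·[0.3200·0.0000 + 0.6800·3.1000] = 1.9887; exercise value = 0.0000 ≤ continuation, so V_u = 1.9887
Node d (S = 58.5): continuation = 1/1.06·[0.3200·3.1000 + 0.6800·32.3500] = 21.6887; exercise value = 26.5000 > continuation, so V_d = 26.5000 (exercise)
Node 0 (S = 65): continuation = 1/1.06·[0.3200·1.9887 + 0.6800·26.5000] = 17.6004; exercise value = 20.0000 > continuation, so V_0 = 20.0000 (exercise)

€20.00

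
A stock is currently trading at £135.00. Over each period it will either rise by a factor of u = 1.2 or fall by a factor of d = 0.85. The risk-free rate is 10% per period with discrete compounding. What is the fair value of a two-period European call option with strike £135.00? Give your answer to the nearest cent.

£25.96

Risk-neutral probability p = (1 + 0.1 − 0.85)/(1.2 − 0.85) = 0.2500/0.3500 = 0.7143
Terminal stock prices: S_uu = 194.4, S_ud = 137.7, S_dd = 97.54
Terminal payoffs (S − K): max(59.4, 0) = 59.4, max(2.7, 0) = 2.7, max(-37.46, 0) = 0
Node u (S = 162): V_u = 1/1.1·[0.7143·59.4000 + 0.2857·2.7000] = 39.2727
Node d (S = 114.8): V_d = 1/1.1·[0.7143·2.7000 + 0.2857·0.0000] = 1.7532
Node 0 (S = 135): V_0 = 1/1.1·[0.7143·39.2727 + 0.2857·1.7532] = 25.9572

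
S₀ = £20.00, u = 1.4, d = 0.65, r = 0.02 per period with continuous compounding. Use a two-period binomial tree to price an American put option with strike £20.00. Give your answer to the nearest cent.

Risk-neutral probability p = (e^0.02 − 0.65)/(1.4 − 0.65) = 0.3702/0.7500 = 0.4936
Terminal stock prices: S_uu = 39.2, S_ud = 18.2, S_dd = 8.45
Terminal payoffs (K − S): max(-19.2, 0) = 0, max(1.8, 0) = 1.8, max(11.55, 0) = 11.55
Node u (S = 28): continuation = e^(−0.02)·[0.4936·0.0000 + 0.5064·1.8000] = 0.8935; exercise value = 0.0000 ≤ continuation, so V_u = 0.8935
Node d (S = 13): continuation = e^(−0.02)·[0.4936·1.8000 + 0.5064·11.5500] = 6.6040; exercise value = 7.0000 > continuation, so V_d = 7.0000 (exercise)
Node 0 (S = 20): continuation = e^(−0.02)·[0.4936·0.8935 + 0.5064·7.0000] = 3.9069; exercise value = 0.0000 ≤ continuation, so V_0 = 3.9069

£3.91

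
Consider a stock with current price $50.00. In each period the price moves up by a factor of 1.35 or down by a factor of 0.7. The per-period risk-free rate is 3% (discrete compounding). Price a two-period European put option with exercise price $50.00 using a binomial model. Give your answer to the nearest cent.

Risk-neutral probability p = (1 + 0.03 − 0.7)/(1.35 − 0.7) = 0.3300/0.6500 = 0.5077
Terminal stock prices: S_uu = 91.13, S_ud = 47.25, S_dd = 24.5
Terminal payoffs (K − S): max(-41.13, 0) = 0, max(2.75, 0) = 2.75, max(25.5, 0) = 25.5
Node u (S = 67.5): V_u = 1/1.03·[0.5077·0.0000 + 0.4923·2.7500] = 1.3144
Node d (S = 35): V_d = 1/1.03·[0.5077·2.7500 + 0.4923·25.5000] = 13.5437
Node 0 (S = 50): V_0 = 1/1.03·[0.5077·1.3144 + 0.4923·13.5437] = 7.1213

$7.12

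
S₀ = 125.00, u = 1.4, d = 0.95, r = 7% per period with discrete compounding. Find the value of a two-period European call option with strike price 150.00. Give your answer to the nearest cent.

Risk-neutral probability p = (1 + 0.07 − 0.95)/(1.4 − 0.95) = 0.1200/0.4500 = 0.2667
Terminal stock prices: S_uu = 245, S_ud = 166.2, S_dd = 112.8
Terminal payoffs (S − K): max(95, 0) = 95, max(16.25, 0) = 16.25, max(-37.19, 0) = 0
Node u (S = 175): V_u = 1/1.07·[0.2667·95.0000 + 0.7333·16.2500] = 34.8131
Node d (S = 118.8): V_d = 1/1.07·[0.2667·16.2500 + 0.7333·0.0000] = 4.0498
Node 0 (S = 125): V_0 = 1/1.07·[0.2667·34.8131 + 0.7333·4.0498] = 11.4518

11.45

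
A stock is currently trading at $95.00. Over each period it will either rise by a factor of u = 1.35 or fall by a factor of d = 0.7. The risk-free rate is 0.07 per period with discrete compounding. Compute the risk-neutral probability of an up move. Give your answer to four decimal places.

p = 0.5692

Risk-neutral probability p = (1 + 0.07 − 0.7)/(1.35 − 0.7) = 0.3700/0.6500 = 0.5692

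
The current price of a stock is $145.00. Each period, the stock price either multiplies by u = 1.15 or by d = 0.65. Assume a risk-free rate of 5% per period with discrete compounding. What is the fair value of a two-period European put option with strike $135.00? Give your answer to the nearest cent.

$10.40

Risk-neutral probability p = (1 + 0.05 − 0.65)/(1.15 − 0.65) = 0.4000/0.5000 = 0.8000
Terminal stock prices: S_uu = 191.8, S_ud = 108.4, S_dd = 61.26
Terminal payoffs (K − S): max(-56.76, 0) = 0, max(26.61, 0) = 26.61, max(73.74, 0) = 73.74
Node u (S = 166.8): V_u = 1/1.05·[0.8000·0.0000 + 0.2000·26.6125] = 5.0690
Node d (S = 94.25): V_d = 1/1.05·[0.8000·26.6125 + 0.2000·73.7375] = 34.3214
Node 0 (S = 145): V_0 = 1/1.05·[0.8000·5.0690 + 0.2000·34.3214] = 10.3995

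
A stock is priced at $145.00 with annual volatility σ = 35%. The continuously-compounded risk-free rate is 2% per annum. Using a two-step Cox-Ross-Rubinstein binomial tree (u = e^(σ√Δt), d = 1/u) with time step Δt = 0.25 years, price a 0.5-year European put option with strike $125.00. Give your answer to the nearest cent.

CRR parameters: u = e^(σ√Δt) = e^(0.35·√0.25) = 1.1912, d = 1/u = 0.8395
Per-period rate: rΔt = 0.02·0.25 = 0.005, so R = e^0.005 = 1.0050
Risk-neutral probability p = (e^0.005 − 0.8395)/(1.1912 − 0.8395) = 0.1656/0.3518 = 0.4706
Terminal stock prices: S_uu = 205.8, S_ud = 145, S_dd = 102.2
Terminal payoffs (K − S): max(-80.76, 0) = 0, max(-20, 0) = 0, max(22.82, 0) = 22.82
Node u (S = 172.7): V_u = e^(−0.005)·[0.4706·0.0000 + 0.5294·0.0000] = 0.0000
Node d (S = 121.7): V_d = e^(−0.005)·[0.4706·0.0000 + 0.5294·22.8202] = 12.0205
Node 0 (S = 145): V_0 = e^(−0.005)·[0.4706·0.0000 + 0.5294·12.0205] = 6.3318

$6.33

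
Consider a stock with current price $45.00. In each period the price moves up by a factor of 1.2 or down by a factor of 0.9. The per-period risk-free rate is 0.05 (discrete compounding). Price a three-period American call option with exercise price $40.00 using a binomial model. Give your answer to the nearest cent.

$11.22

Risk-neutral probability p = (1 + 0.05 − 0.9)/(1.2 − 0.9) = 0.1500/0.3000 = 0.5000
Terminal stock prices: S_uuu = 77.76, S_uud = 58.32, S_udd = 43.74, S_ddd = 32.81
Terminal payoffs (S − K): max(37.76, 0) = 37.76, max(18.32, 0) = 18.32, max(3.74, 0) = 3.74, max(-7.195, 0) = 0
Node uu (S = 64.8): continuation = 1/1.05·[0.5000·37.7600 + 0.5000·18.3200] = 26.7048; exercise value = 24.8000 ≤ continuation, so V_uu = 26.7048
Node ud (S = 48.6): continuation = 1/1.05·[0.5000·18.3200 + 0.5000·3.7400] = 10.5048; exercise value = 8.6000 ≤ continuation, so V_ud = 10.5048
Node dd (S = 36.45): continuation = 1/1.05·[0.5000·3.7400 + 0.5000·0.0000] = 1.7810; exercise value = 0.0000 ≤ continuation, so V_dd = 1.7810
Node u (S = 54): continuation = 1/1.05·[0.5000·26.7048 + 0.5000·10.5048] = 17.7188; exercise value = 14.0000 ≤ continuation, so V_u = 17.7188
Node d (S = 40.5): continuation = 1/1.05·[0.5000·10.5048 + 0.5000·1.7810] = 5.8503; exercise value = 0.5000 ≤ continuation, so V_d = 5.8503
Node 0 (S = 45): continuation = 1/1.05·[0.5000·17.7188 + 0.5000·5.8503] = 11.2234; exercise value = 5.0000 ≤ continuation, so V_0 = 11.2234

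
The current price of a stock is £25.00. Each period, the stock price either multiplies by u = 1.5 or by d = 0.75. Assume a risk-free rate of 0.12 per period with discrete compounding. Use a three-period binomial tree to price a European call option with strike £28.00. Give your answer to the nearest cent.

£8.55

Risk-neutral probability p = (1 + 0.12 − 0.75)/(1.5 − 0.75) = 0.3700/0.7500 = 0.4933
Terminal stock prices: S_uuu = 84.38, S_uud = 42.19, S_udd = 21.09, S_ddd = 10.55
Terminal payoffs (S − K): max(56.38, 0) = 56.38, max(14.19, 0) = 14.19, max(-6.906, 0) = 0, max(-17.45, 0) = 0
Node uu (S = 56.25): V_uu = 1/1.12·[0.4933·56.3750 + 0.5067·14.1875] = 31.2500
Node ud (S = 28.12): V_ud = 1/1.12·[0.4933·14.1875 + 0.5067·0.0000] = 6.2493
Node dd (S = 14.06): V_dd = 1/1.12·[0.4933·0.0000 + 0.5067·0.0000] = 0.0000
Node u (S = 37.5): V_u = 1/1.12·[0.4933·31.2500 + 0.5067·6.2493] = 16.5919
Node d (S = 18.75): V_d = 1/1.12·[0.4933·6.2493 + 0.5067·0.0000] = 2.7526
Node 0 (S = 25): V_0 = 1/1.12·[0.4933·16.5919 + 0.5067·2.7526] = 8.5536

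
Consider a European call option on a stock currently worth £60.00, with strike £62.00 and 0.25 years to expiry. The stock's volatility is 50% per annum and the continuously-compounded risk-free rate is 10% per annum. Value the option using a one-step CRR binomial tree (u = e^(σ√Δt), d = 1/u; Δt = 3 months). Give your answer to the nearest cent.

£7.16

CRR parameters: u = e^(σ√Δt) = e^(0.5·√0.25) = 1.2840, d = 1/u = 0.7788
Per-period rate: rΔt = 0.1·0.25 = 0.025, so R = e^0.025 = 1.0253
Risk-neutral probability p = (e^0.025 − 0.7788)/(1.2840 − 0.7788) = 0.2465/0.5052 = 0.4879
Terminal stock prices: S_u = 77.04, S_d = 46.73
Terminal payoffs (S − K): max(15.04, 0) = 15.04, max(-15.27, 0) = 0
Node 0 (S = 60): V_0 = e^(−0.025)·[0.4879·15.0415 + 0.5121·0.0000] = 7.1580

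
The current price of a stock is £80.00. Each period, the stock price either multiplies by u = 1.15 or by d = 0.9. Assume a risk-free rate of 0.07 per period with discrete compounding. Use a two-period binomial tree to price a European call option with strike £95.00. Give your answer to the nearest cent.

Risk-neutral probability p = (1 + 0.07 − 0.9)/(1.15 − 0.9) = 0.1700/0.2500 = 0.6800
Terminal stock prices: S_uu = 105.8, S_ud = 82.8, S_dd = 64.8
Terminal payoffs (S − K): max(10.8, 0) = 10.8, max(-12.2, 0) = 0, max(-30.2, 0) = 0
Node u (S = 92): V_u = 1/1.07·[0.6800·10.8000 + 0.3200·0.0000] = 6.8636
Node d (S = 72): V_d = 1/1.07·[0.6800·0.0000 + 0.3200·0.0000] = 0.0000
Node 0 (S = 80): V_0 = 1/1.07·[0.6800·6.8636 + 0.3200·0.0000] = 4.3619

£4.36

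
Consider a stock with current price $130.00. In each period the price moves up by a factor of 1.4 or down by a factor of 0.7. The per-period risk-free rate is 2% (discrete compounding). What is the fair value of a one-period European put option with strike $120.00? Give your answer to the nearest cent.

$15.43

Risk-neutral probability p = (1 + 0.02 − 0.7)/(1.4 − 0.7) = 0.3200/0.7000 = 0.4571
Terminal stock prices: S_u = 182, S_d = 91
Terminal payoffs (K − S): max(-62, 0) = 0, max(29, 0) = 29
Node 0 (S = 130): V_0 = 1/1.02·[0.4571·0.0000 + 0.5429·29.0000] = 15.4342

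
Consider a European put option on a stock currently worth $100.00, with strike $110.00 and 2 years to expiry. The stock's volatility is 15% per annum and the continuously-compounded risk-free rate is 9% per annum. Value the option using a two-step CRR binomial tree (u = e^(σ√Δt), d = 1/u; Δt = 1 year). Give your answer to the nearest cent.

$4.42

CRR parameters: u = e^(σ√Δt) = e^(0.15·√1) = 1.1618, d = 1/u = 0.8607
Per-period rate: rΔt = 0.09·1 = 0.09, so R = e^0.09 = 1.0942
Risk-neutral probability p = (e^0.09 − 0.8607)/(1.1618 − 0.8607) = 0.2335/0.3011 = 0.7753
Terminal stock prices: S_uu = 135, S_ud = 100, S_dd = 74.08
Terminal payoffs (K − S): max(-24.99, 0) = 0, max(10, 0) = 10, max(35.92, 0) = 35.92
Node u (S = 116.2): V_u = e^(−0.09)·[0.7753·0.0000 + 0.2247·10.0000] = 2.0535
Node d (S = 86.07): V_d = e^(−0.09)·[0.7753·10.0000 + 0.2247·35.9182] = 14.4616
Node 0 (S = 100): V_0 = e^(−0.09)·[0.7753·2.0535 + 0.2247·14.4616] = 4.4248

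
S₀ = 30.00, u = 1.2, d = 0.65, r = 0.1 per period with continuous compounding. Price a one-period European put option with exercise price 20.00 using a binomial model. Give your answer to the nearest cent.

0.08

Risk-neutral probability p = (e^0.1 − 0.65)/(1.2 − 0.65) = 0.4552/0.5500 = 0.8276
Terminal stock prices: S_u = 36, S_d = 19.5
Terminal payoffs (K − S): max(-16, 0) = 0, max(0.5, 0) = 0.5
Node 0 (S = 30): V_0 = e^(−0.1)·[0.8276·0.0000 + 0.1724·0.5000] = 0.0780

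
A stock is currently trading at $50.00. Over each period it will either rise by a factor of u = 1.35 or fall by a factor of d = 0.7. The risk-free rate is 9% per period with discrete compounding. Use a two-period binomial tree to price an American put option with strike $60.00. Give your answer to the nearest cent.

Risk-neutral probability p = (1 + 0.09 − 0.7)/(1.35 − 0.7) = 0.3900/0.6500 = 0.6000
Terminal stock prices: S_uu = 91.13, S_ud = 47.25, S_dd = 24.5
Terminal payoffs (K − S): max(-31.13, 0) = 0, max(12.75, 0) = 12.75, max(35.5, 0) = 35.5
Node u (S = 67.5): continuation = 1/1.09·[0.6000·0.0000 + 0.4000·12.7500] = 4.6789; exercise value = 0.0000 ≤ continuation, so V_u = 4.6789
Node d (S = 35): continuation = 1/1.09·[0.6000·12.7500 + 0.4000·35.5000] = 20.0459; exercise value = 25.0000 > continuation, so V_d = 25.0000 (exercise)
Node 0 (S = 50): continuation = 1/1.09·[0.6000·4.6789 + 0.4000·25.0000] = 11.7499; exercise value = 10.0000 ≤ continuation, so V_0 = 11.7499

$11.75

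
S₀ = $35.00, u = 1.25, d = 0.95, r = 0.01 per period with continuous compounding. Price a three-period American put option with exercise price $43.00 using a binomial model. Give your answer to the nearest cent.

Risk-neutral probability p = (e^0.01 − 0.95)/(1.25 − 0.95) = 0.0601/0.3000 = 0.2002
Terminal stock prices: S_uuu = 68.36, S_uud = 51.95, S_udd = 39.48, S_ddd = 30.01
Terminal payoffs (K − S): max(-25.36, 0) = 0, max(-8.953, 0) = 0, max(3.516, 0) = 3.516, max(12.99, 0) = 12.99
Node uu (S = 54.69): continuation = e^(−0.01)·[0.2002·0.0000 + 0.7998·0.0000] = 0.0000; exercise value = 0.0000 ≤ continuation, so V_uu = 0.0000
Node ud (S = 41.56): continuation = e^(−0.01)·[0.2002·0.0000 + 0.7998·3.5156] = 2.7839; exercise value = 1.4375 ≤ continuation, so V_ud = 2.7839
Node dd (S = 31.59): continuation = e^(−0.01)·[0.2002·3.5156 + 0.7998·12.9919] = 10.9846; exercise value = 11.4125 > continuation, so V_dd = 11.4125 (exercise)
Node u (S = 43.75): continuation = e^(−0.01)·[0.2002·0.0000 + 0.7998·2.7839] = 2.2045; exercise value = 0.0000 ≤ continuation, so V_u = 2.2045
Node d (S = 33.25): continuation = e^(−0.01)·[0.2002·2.7839 + 0.7998·11.4125] = 9.5890; exercise value = 9.7500 > continuation, so V_d = 9.7500 (exercise)
Node 0 (S = 35): continuation = e^(−0.01)·[0.2002·2.2045 + 0.7998·9.7500] = 8.1577; exercise value = 8.0000 ≤ continuation, so V_0 = 8.1577

$8.16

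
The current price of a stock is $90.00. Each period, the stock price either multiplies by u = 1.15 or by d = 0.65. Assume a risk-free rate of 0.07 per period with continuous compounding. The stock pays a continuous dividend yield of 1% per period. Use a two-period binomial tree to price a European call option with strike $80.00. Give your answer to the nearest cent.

Per-period risk-free factor R = e^0.07 = 1.0725; dividend-adjusted growth = e^(0.07−0.01) = 1.0618.
Risk-neutral probability p = (1.0618 − 0.65)/(1.15 − 0.65) = 0.4118/0.5000 = 0.8237
Terminal stock prices: S_uu = 119, S_ud = 67.27, S_dd = 38.03
Terminal payoffs (S − K): max(39.02, 0) = 39.02, max(-12.73, 0) = 0, max(-41.97, 0) = 0
Node u (S = 103.5): V_u = e^(−0.07)·[0.8237·39.0250 + 0.1763·0.0000] = 29.9707
Node d (S = 58.5): V_d = e^(−0.07)·[0.8237·0.0000 + 0.1763·0.0000] = 0.0000
Node 0 (S = 90): V_0 = e^(−0.07)·[0.8237·29.9707 + 0.1763·0.0000] = 23.0171

$23.02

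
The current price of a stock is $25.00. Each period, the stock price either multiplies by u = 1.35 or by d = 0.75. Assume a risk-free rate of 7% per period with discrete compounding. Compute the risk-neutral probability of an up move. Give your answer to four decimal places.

Risk-neutral probability p = (1 + 0.07 − 0.75)/(1.35 − 0.75) = 0.3200/0.6000 = 0.5333

p = 0.5333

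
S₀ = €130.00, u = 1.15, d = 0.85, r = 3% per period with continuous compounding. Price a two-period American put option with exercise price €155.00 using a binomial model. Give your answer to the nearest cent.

Risk-neutral probability p = (e^0.03 − 0.85)/(1.15 − 0.85) = 0.1805/0.3000 = 0.6015
Terminal stock prices: S_uu = 171.9, S_ud = 127.1, S_dd = 93.92
Terminal payoffs (K − S): max(-16.92, 0) = 0, max(27.92, 0) = 27.92, max(61.08, 0) = 61.08
Node u (S = 149.5): continuation = e^(−0.03)·[0.6015·0.0000 + 0.3985·27.9250] = 10.7988; exercise value = 5.5000 ≤ continuation, so V_u = 10.7988
Node d (S = 110.5): continuation = e^(−0.03)·[0.6015·27.9250 + 0.3985·61.0750] = 39.9191; exercise value = 44.5000 > continuation, so V_d = 44.5000 (exercise)
Node 0 (S = 130): continuation = e^(−0.03)·[0.6015·10.7988 + 0.3985·44.5000] = 23.5122; exercise value = 25.0000 > continuation, so V_0 = 25.0000 (exercise)

€25.00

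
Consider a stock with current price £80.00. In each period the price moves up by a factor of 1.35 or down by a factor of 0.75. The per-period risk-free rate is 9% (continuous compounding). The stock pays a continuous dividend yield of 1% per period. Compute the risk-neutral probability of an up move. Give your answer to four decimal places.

Per-period risk-free factor R = e^0.09 = 1.0942; dividend-adjusted growth = e^(0.09−0.01) = 1.0833.
Risk-neutral probability p = (1.0833 − 0.75)/(1.35 − 0.75) = 0.3333/0.6000 = 0.5555

p = 0.5555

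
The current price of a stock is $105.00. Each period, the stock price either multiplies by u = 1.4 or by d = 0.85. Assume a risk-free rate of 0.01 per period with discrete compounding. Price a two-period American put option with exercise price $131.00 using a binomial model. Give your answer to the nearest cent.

$30.53

Risk-neutral probability p = (1 + 0.01 − 0.85)/(1.4 − 0.85) = 0.1600/0.5500 = 0.2909
Terminal stock prices: S_uu = 205.8, S_ud = 125, S_dd = 75.86
Terminal payoffs (K − S): max(-74.8, 0) = 0, max(6.05, 0) = 6.05, max(55.14, 0) = 55.14
Node u (S = 147): continuation = 1/1.01·[0.2909·0.0000 + 0.7091·6.0500] = 4.2475; exercise value = 0.0000 ≤ continuation, so V_u = 4.2475
Node d (S = 89.25): continuation = 1/1.01·[0.2909·6.0500 + 0.7091·55.1375] = 40.4530; exercise value = 41.7500 > continuation, so V_d = 41.7500 (exercise)
Node 0 (S = 105): continuation = 1/1.01·[0.2909·4.2475 + 0.7091·41.7500] = 30.5348; exercise value = 26.0000 ≤ continuation, so V_0 = 30.5348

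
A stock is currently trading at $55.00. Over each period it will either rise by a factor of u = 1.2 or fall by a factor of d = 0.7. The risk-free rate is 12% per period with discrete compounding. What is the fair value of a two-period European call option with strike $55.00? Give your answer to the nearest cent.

Risk-neutral probability p = (1 + 0.12 − 0.7)/(1.2 − 0.7) = 0.4200/0.5000 = 0.8400
Terminal stock prices: S_uu = 79.2, S_ud = 46.2, S_dd = 26.95
Terminal payoffs (S − K): max(24.2, 0) = 24.2, max(-8.8, 0) = 0, max(-28.05, 0) = 0
Node u (S = 66): V_u = 1/1.12·[0.8400·24.2000 + 0.1600·0.0000] = 18.1500
Node d (S = 38.5): V_d = 1/1.12·[0.8400·0.0000 + 0.1600·0.0000] = 0.0000
Node 0 (S = 55): V_0 = 1/1.12·[0.8400·18.1500 + 0.1600·0.0000] = 13.6125

$13.61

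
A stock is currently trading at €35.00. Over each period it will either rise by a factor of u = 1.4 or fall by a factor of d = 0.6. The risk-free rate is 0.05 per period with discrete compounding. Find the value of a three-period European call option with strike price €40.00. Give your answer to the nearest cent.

€9.03

Risk-neutral probability p = (1 + 0.05 − 0.6)/(1.4 − 0.6) = 0.4500/0.8000 = 0.5625
Terminal stock prices: S_uuu = 96.04, S_uud = 41.16, S_udd = 17.64, S_ddd = 7.56
Terminal payoffs (S − K): max(56.04, 0) = 56.04, max(1.16, 0) = 1.16, max(-22.36, 0) = 0, max(-32.44, 0) = 0
Node uu (S = 68.6): V_uu = 1/1.05·[0.5625·56.0400 + 0.4375·1.1600] = 30.5048
Node ud (S = 29.4): V_ud = 1/1.05·[0.5625·1.1600 + 0.4375·0.0000] = 0.6214
Node dd (S = 12.6): V_dd = 1/1.05·[0.5625·0.0000 + 0.4375·0.0000] = 0.0000
Node u (S = 49): V_u = 1/1.05·[0.5625·30.5048 + 0.4375·0.6214] = 16.6008
Node d (S = 21): V_d = 1/1.05·[0.5625·0.6214 + 0.4375·0.0000] = 0.3329
Node 0 (S = 35): V_0 = 1/1.05·[0.5625·16.6008 + 0.4375·0.3329] = 9.0320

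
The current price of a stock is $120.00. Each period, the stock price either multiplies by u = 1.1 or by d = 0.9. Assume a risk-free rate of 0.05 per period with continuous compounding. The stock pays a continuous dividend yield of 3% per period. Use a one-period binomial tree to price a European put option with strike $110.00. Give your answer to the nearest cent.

Per-period risk-free factor R = e^0.05 = 1.0513; dividend-adjusted growth = e^(0.05−0.03) = 1.0202.
Risk-neutral probability p = (1.0202 − 0.9)/(1.1 − 0.9) = 0.1202/0.2000 = 0.6010
Terminal stock prices: S_u = 132, S_d = 108
Terminal payoffs (K − S): max(-22, 0) = 0, max(2, 0) = 2
Node 0 (S = 120): V_0 = e^(−0.05)·[0.6010·0.0000 + 0.3990·2.0000] = 0.7591

$0.76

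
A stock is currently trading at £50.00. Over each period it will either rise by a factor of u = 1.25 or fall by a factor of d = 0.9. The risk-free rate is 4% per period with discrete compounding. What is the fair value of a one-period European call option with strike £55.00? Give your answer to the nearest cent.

Risk-neutral probability p = (1 + 0.04 − 0.9)/(1.25 − 0.9) = 0.1400/0.3500 = 0.4000
Terminal stock prices: S_u = 62.5, S_d = 45
Terminal payoffs (S − K): max(7.5, 0) = 7.5, max(-10, 0) = 0
Node 0 (S = 50): V_0 = 1/1.04·[0.4000·7.5000 + 0.6000·0.0000] = 2.8846

£2.88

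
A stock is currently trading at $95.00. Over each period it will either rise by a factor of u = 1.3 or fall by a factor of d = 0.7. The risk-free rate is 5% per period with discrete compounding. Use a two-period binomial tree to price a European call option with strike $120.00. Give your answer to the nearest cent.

Risk-neutral probability p = (1 + 0.05 − 0.7)/(1.3 − 0.7) = 0.3500/0.6000 = 0.5833
Terminal stock prices: S_uu = 160.6, S_ud = 86.45, S_dd = 46.55
Terminal payoffs (S − K): max(40.55, 0) = 40.55, max(-33.55, 0) = 0, max(-73.45, 0) = 0
Node u (S = 123.5): V_u = 1/1.05·[0.5833·40.5500 + 0.4167·0.0000] = 22.5278
Node d (S = 66.5): V_d = 1/1.05·[0.5833·0.0000 + 0.4167·0.0000] = 0.0000
Node 0 (S = 95): V_0 = 1/1.05·[0.5833·22.5278 + 0.4167·0.0000] = 12.5154

$12.52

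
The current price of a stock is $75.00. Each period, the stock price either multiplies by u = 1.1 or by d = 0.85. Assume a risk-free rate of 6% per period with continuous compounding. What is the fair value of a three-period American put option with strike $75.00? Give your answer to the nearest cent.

$2.18

Risk-neutral probability p = (e^0.06 − 0.85)/(1.1 − 0.85) = 0.2118/0.2500 = 0.8473
Terminal stock prices: S_uuu = 99.83, S_uud = 77.14, S_udd = 59.61, S_ddd = 46.06
Terminal payoffs (K − S): max(-24.83, 0) = 0, max(-2.138, 0) = 0, max(15.39, 0) = 15.39, max(28.94, 0) = 28.94
Node uu (S = 90.75): continuation = e^(−0.06)·[0.8473·0.0000 + 0.1527·0.0000] = 0.0000; exercise value = 0.0000 ≤ continuation, so V_uu = 0.0000
Node ud (S = 70.12): continuation = e^(−0.06)·[0.8473·0.0000 + 0.1527·15.3938] = 2.2131; exercise value = 4.8750 > continuation, so V_ud = 4.8750 (exercise)
Node dd (S = 54.19): continuation = e^(−0.06)·[0.8473·15.3938 + 0.1527·28.9406] = 16.4448; exercise value = 20.8125 > continuation, so V_dd = 20.8125 (exercise)
Node u (S = 82.5): continuation = e^(−0.06)·[0.8473·0.0000 + 0.1527·4.8750] = 0.7008; exercise value = 0.0000 ≤ continuation, so V_u = 0.7008
Node d (S = 63.75): continuation = e^(−0.06)·[0.8473·4.8750 + 0.1527·20.8125] = 6.8823; exercise value = 11.2500 > continuation, so V_d = 11.2500 (exercise)
Node 0 (S = 75): continuation = e^(−0.06)·[0.8473·0.7008 + 0.1527·11.2500] = 2.1766; exercise value = 0.0000 ≤ continuation, so V_0 = 2.1766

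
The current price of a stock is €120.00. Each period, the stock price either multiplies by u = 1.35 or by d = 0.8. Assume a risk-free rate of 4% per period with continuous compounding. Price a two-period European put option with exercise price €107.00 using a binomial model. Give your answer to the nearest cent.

€8.81

Risk-neutral probability p = (e^0.04 − 0.8)/(1.35 − 0.8) = 0.2408/0.5500 = 0.4378
Terminal stock prices: S_uu = 218.7, S_ud = 129.6, S_dd = 76.8
Terminal payoffs (K − S): max(-111.7, 0) = 0, max(-22.6, 0) = 0, max(30.2, 0) = 30.2
Node u (S = 162): V_u = e^(−0.04)·[0.4378·0.0000 + 0.5622·0.0000] = 0.0000
Node d (S = 96): V_d = e^(−0.04)·[0.4378·0.0000 + 0.5622·30.2000] = 16.3116
Node 0 (S = 120): V_0 = e^(−0.04)·[0.4378·0.0000 + 0.5622·16.3116] = 8.8102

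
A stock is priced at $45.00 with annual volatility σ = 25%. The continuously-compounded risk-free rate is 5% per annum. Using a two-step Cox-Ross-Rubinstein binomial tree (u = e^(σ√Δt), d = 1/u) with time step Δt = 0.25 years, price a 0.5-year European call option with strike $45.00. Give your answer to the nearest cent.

CRR parameters: u = e^(σ√Δt) = e^(0.25·√0.25) = 1.1331, d = 1/u = 0.8825
Per-period rate: rΔt = 0.05·0.25 = 0.0125, so R = e^0.0125 = 1.0126
Risk-neutral probability p = (e^0.0125 − 0.8825)/(1.1331 − 0.8825) = 0.1301/0.2507 = 0.5190
Terminal stock prices: S_uu = 57.78, S_ud = 45, S_dd = 35.05
Terminal payoffs (S − K): max(12.78, 0) = 12.78, max(0, 0) = 0, max(-9.954, 0) = 0
Node u (S = 50.99): V_u = e^(−0.0125)·[0.5190·12.7811 + 0.4810·0.0000] = 6.5507
Node d (S = 39.71): V_d = e^(−0.0125)·[0.5190·0.0000 + 0.4810·0.0000] = 0.0000
Node 0 (S = 45): V_0 = e^(−0.0125)·[0.5190·6.5507 + 0.4810·0.0000] = 3.3574

$3.36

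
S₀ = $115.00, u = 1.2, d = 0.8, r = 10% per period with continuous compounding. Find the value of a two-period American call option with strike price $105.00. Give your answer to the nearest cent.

$30.48

Risk-neutral probability p = (e^0.1 − 0.8)/(1.2 − 0.8) = 0.3052/0.4000 = 0.7629
Terminal stock prices: S_uu = 165.6, S_ud = 110.4, S_dd = 73.6
Terminal payoffs (S − K): max(60.6, 0) = 60.6, max(5.4, 0) = 5.4, max(-31.4, 0) = 0
Node u (S = 138): continuation = e^(−0.1)·[0.7629·60.6000 + 0.2371·5.4000] = 42.9921; exercise value = 33.0000 ≤ continuation, so V_u = 42.9921
Node d (S = 92): continuation = e^(−0.1)·[0.7629·5.4000 + 0.2371·0.0000] = 3.7278; exercise value = 0.0000 ≤ continuation, so V_d = 3.7278
Node 0 (S = 115): continuation = e^(−0.1)·[0.7629·42.9921 + 0.2371·3.7278] = 30.4782; exercise value = 10.0000 ≤ continuation, so V_0 = 30.4782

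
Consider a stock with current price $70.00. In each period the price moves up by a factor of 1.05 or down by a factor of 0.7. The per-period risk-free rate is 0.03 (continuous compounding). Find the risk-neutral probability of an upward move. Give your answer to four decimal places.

Risk-neutral probability p = (e^0.03 − 0.7)/(1.05 − 0.7) = 0.3305/0.3500 = 0.9442

p = 0.9442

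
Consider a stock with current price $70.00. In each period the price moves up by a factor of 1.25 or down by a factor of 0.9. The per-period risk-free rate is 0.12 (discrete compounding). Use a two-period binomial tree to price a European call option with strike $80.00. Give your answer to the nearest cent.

Risk-neutral probability p = (1 + 0.12 − 0.9)/(1.25 − 0.9) = 0.2200/0.3500 = 0.6286
Terminal stock prices: S_uu = 109.4, S_ud = 78.75, S_dd = 56.7
Terminal payoffs (S − K): max(29.38, 0) = 29.38, max(-1.25, 0) = 0, max(-23.3, 0) = 0
Node u (S = 87.5): V_u = 1/1.12·[0.6286·29.3750 + 0.3714·0.0000] = 16.4860
Node d (S = 63): V_d = 1/1.12·[0.6286·0.0000 + 0.3714·0.0000] = 0.0000
Node 0 (S = 70): V_0 = 1/1.12·[0.6286·16.4860 + 0.3714·0.0000] = 9.2523

$9.25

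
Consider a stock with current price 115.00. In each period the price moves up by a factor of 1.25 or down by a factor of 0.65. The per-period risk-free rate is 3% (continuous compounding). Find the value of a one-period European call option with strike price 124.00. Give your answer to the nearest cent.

12.15

Risk-neutral probability p = (e^0.03 − 0.65)/(1.25 − 0.65) = 0.3805/0.6000 = 0.6341
Terminal stock prices: S_u = 143.8, S_d = 74.75
Terminal payoffs (S − K): max(19.75, 0) = 19.75, max(-49.25, 0) = 0
Node 0 (S = 115): V_0 = e^(−0.03)·[0.6341·19.7500 + 0.3659·0.0000] = 12.1532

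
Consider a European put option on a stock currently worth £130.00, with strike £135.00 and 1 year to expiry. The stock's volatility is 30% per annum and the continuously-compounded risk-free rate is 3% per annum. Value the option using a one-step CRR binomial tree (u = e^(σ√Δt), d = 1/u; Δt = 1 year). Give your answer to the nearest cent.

£19.69

CRR parameters: u = e^(σ√Δt) = e^(0.3·√1) = 1.3499, d = 1/u = 0.7408
Per-period rate: rΔt = 0.03·1 = 0.03, so R = e^0.03 = 1.0305
Risk-neutral probability p = (e^0.03 − 0.7408)/(1.3499 − 0.7408) = 0.2896/0.6090 = 0.4756
Terminal stock prices: S_u = 175.5, S_d = 96.31
Terminal payoffs (K − S): max(-40.48, 0) = 0, max(38.69, 0) = 38.69
Node 0 (S = 130): V_0 = e^(−0.03)·[0.4756·0.0000 + 0.5244·38.6936] = 19.6927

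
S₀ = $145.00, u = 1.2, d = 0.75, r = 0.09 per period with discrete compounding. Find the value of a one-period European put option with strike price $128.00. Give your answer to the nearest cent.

Risk-neutral probability p = (1 + 0.09 − 0.75)/(1.2 − 0.75) = 0.3400/0.4500 = 0.7556
Terminal stock prices: S_u = 174, S_d = 108.8
Terminal payoffs (K − S): max(-46, 0) = 0, max(19.25, 0) = 19.25
Node 0 (S = 145): V_0 = 1/1.09·[0.7556·0.0000 + 0.2444·19.2500] = 4.3170

$4.32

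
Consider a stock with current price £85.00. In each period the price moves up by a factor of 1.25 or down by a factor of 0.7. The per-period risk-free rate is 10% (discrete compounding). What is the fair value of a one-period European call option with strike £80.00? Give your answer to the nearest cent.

Risk-neutral probability p = (1 + 0.1 − 0.7)/(1.25 − 0.7) = 0.4000/0.5500 = 0.7273
Terminal stock prices: S_u = 106.2, S_d = 59.5
Terminal payoffs (S − K): max(26.25, 0) = 26.25, max(-20.5, 0) = 0
Node 0 (S = 85): V_0 = 1/1.1·[0.7273·26.2500 + 0.2727·0.0000] = 17.3554

£17.36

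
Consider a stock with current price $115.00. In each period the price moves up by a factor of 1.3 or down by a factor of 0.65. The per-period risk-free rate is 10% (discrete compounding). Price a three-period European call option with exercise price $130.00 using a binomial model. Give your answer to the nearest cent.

$30.58

Risk-neutral probability p = (1 + 0.1 − 0.65)/(1.3 − 0.65) = 0.4500/0.6500 = 0.6923
Terminal stock prices: S_uuu = 252.7, S_uud = 126.3, S_udd = 63.16, S_ddd = 31.58
Terminal payoffs (S − K): max(122.7, 0) = 122.7, max(-3.672, 0) = 0, max(-66.84, 0) = 0, max(-98.42, 0) = 0
Node uu (S = 194.4): V_uu = 1/1.1·[0.6923·122.6550 + 0.3077·0.0000] = 77.1955
Node ud (S = 97.17): V_ud = 1/1.1·[0.6923·0.0000 + 0.3077·0.0000] = 0.0000
Node dd (S = 48.59): V_dd = 1/1.1·[0.6923·0.0000 + 0.3077·0.0000] = 0.0000
Node u (S = 149.5): V_u = 1/1.1·[0.6923·77.1955 + 0.3077·0.0000] = 48.5846
Node d (S = 74.75): V_d = 1/1.1·[0.6923·0.0000 + 0.3077·0.0000] = 0.0000
Node 0 (S = 115): V_0 = 1/1.1·[0.6923·48.5846 + 0.3077·0.0000] = 30.5777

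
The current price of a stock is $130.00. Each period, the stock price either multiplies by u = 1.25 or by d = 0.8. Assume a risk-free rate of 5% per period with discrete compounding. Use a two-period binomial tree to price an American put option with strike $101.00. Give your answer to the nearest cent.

$3.19

Risk-neutral probability p = (1 + 0.05 − 0.8)/(1.25 − 0.8) = 0.2500/0.4500 = 0.5556
Terminal stock prices: S_uu = 203.1, S_ud = 130, S_dd = 83.2
Terminal payoffs (K − S): max(-102.1, 0) = 0, max(-29, 0) = 0, max(17.8, 0) = 17.8
Node u (S = 162.5): continuation = 1/1.05·[0.5556·0.0000 + 0.4444·0.0000] = 0.0000; exercise value = 0.0000 ≤ continuation, so V_u = 0.0000
Node d (S = 104): continuation = 1/1.05·[0.5556·0.0000 + 0.4444·17.8000] = 7.5344; exercise value = 0.0000 ≤ continuation, so V_d = 7.5344
Node 0 (S = 130): continuation = 1/1.05·[0.5556·0.0000 + 0.4444·7.5344] = 3.1892; exercise value = 0.0000 ≤ continuation, so V_0 = 3.1892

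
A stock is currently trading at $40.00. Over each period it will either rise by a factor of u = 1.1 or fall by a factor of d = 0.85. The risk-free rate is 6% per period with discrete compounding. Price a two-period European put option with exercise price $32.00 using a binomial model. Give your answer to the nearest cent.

$0.07

Risk-neutral probability p = (1 + 0.06 − 0.85)/(1.1 − 0.85) = 0.2100/0.2500 = 0.8400
Terminal stock prices: S_uu = 48.4, S_ud = 37.4, S_dd = 28.9
Terminal payoffs (K − S): max(-16.4, 0) = 0, max(-5.4, 0) = 0, max(3.1, 0) = 3.1
Node u (S = 44): V_u = 1/1.06·[0.8400·0.0000 + 0.1600·0.0000] = 0.0000
Node d (S = 34): V_d = 1/1.06·[0.8400·0.0000 + 0.1600·3.1000] = 0.4679
Node 0 (S = 40): V_0 = 1/1.06·[0.8400·0.0000 + 0.1600·0.4679] = 0.0706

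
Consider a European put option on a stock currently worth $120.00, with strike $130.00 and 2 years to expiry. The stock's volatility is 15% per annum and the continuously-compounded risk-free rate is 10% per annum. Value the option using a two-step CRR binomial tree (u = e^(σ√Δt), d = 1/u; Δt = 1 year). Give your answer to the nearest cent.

CRR parameters: u = e^(σ√Δt) = e^(0.15·√1) = 1.1618, d = 1/u = 0.8607
Per-period rate: rΔt = 0.1·1 = 0.1, so R = e^0.1 = 1.1052
Risk-neutral probability p = (e^0.1 − 0.8607)/(1.1618 − 0.8607) = 0.2445/0.3011 = 0.8118
Terminal stock prices: S_uu = 162, S_ud = 120, S_dd = 88.9
Terminal payoffs (K − S): max(-31.98, 0) = 0, max(10, 0) = 10, max(41.1, 0) = 41.1
Node u (S = 139.4): V_u = e^(−0.1)·[0.8118·0.0000 + 0.1882·10.0000] = 1.7026
Node d (S = 103.3): V_d = e^(−0.1)·[0.8118·10.0000 + 0.1882·41.1018] = 14.3439
Node 0 (S = 120): V_0 = e^(−0.1)·[0.8118·1.7026 + 0.1882·14.3439] = 3.6930

$3.69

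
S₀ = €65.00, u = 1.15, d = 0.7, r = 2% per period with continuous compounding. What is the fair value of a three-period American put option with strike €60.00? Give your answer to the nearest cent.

€5.61

Risk-neutral probability p = (e^0.02 − 0.7)/(1.15 − 0.7) = 0.3202/0.4500 = 0.7116
Terminal stock prices: S_uuu = 98.86, S_uud = 60.17, S_udd = 36.63, S_ddd = 22.29
Terminal payoffs (K − S): max(-38.86, 0) = 0, max(-0.1737, 0) = 0, max(23.37, 0) = 23.37, max(37.71, 0) = 37.71
Node uu (S = 85.96): continuation = e^(−0.02)·[0.7116·0.0000 + 0.2884·0.0000] = 0.0000; exercise value = 0.0000 ≤ continuation, so V_uu = 0.0000
Node ud (S = 52.32): continuation = e^(−0.02)·[0.7116·0.0000 + 0.2884·23.3725] = 6.6081; exercise value = 7.6750 > continuation, so V_ud = 7.6750 (exercise)
Node dd (S = 31.85): continuation = e^(−0.02)·[0.7116·23.3725 + 0.2884·37.7050] = 26.9619; exercise value = 28.1500 > continuation, so V_dd = 28.1500 (exercise)
Node u (S = 74.75): continuation = e^(−0.02)·[0.7116·0.0000 + 0.2884·7.6750] = 2.1700; exercise value = 0.0000 ≤ continuation, so V_u = 2.1700
Node d (S = 45.5): continuation = e^(−0.02)·[0.7116·7.6750 + 0.2884·28.1500] = 13.3119; exercise value = 14.5000 > continuation, so V_d = 14.5000 (exercise)
Node 0 (S = 65): continuation = e^(−0.02)·[0.7116·2.1700 + 0.2884·14.5000] = 5.6131; exercise value = 0.0000 ≤ continuation, so V_0 = 5.6131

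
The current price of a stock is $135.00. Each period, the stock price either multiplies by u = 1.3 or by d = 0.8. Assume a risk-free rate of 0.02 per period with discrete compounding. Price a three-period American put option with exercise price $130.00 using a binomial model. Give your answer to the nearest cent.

Risk-neutral probability p = (1 + 0.02 − 0.8)/(1.3 − 0.8) = 0.2200/0.5000 = 0.4400
Terminal stock prices: S_uuu = 296.6, S_uud = 182.5, S_udd = 112.3, S_ddd = 69.12
Terminal payoffs (K − S): max(-166.6, 0) = 0, max(-52.52, 0) = 0, max(17.68, 0) = 17.68, max(60.88, 0) = 60.88
Node uu (S = 228.2): continuation = 1/1.02·[0.4400·0.0000 + 0.5600·0.0000] = 0.0000; exercise value = 0.0000 ≤ continuation, so V_uu = 0.0000
Node ud (S = 140.4): continuation = 1/1.02·[0.4400·0.0000 + 0.5600·17.6800] = 9.7067; exercise value = 0.0000 ≤ continuation, so V_ud = 9.7067
Node dd (S = 86.4): continuation = 1/1.02·[0.4400·17.6800 + 0.5600·60.8800] = 41.0510; exercise value = 43.6000 > continuation, so V_dd = 43.6000 (exercise)
Node u (S = 175.5): continuation = 1/1.02·[0.4400·0.0000 + 0.5600·9.7067] = 5.3292; exercise value = 0.0000 ≤ continuation, so V_u = 5.3292
Node d (S = 108): continuation = 1/1.02·[0.4400·9.7067 + 0.5600·43.6000] = 28.1244; exercise value = 22.0000 ≤ continuation, so V_d = 28.1244
Node 0 (S = 135): continuation = 1/1.02·[0.4400·5.3292 + 0.5600·28.1244] = 17.7397; exercise value = 0.0000 ≤ continuation, so V_0 = 17.7397

$17.74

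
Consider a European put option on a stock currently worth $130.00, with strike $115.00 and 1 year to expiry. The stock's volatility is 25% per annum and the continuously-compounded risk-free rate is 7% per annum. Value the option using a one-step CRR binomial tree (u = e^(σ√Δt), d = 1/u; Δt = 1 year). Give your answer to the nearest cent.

CRR parameters: u = e^(σ√Δt) = e^(0.25·√1) = 1.2840, d = 1/u = 0.7788
Per-period rate: rΔt = 0.07·1 = 0.07, so R = e^0.07 = 1.0725
Risk-neutral probability p = (e^0.07 − 0.7788)/(1.2840 − 0.7788) = 0.2937/0.5052 = 0.5813
Terminal stock prices: S_u = 166.9, S_d = 101.2
Terminal payoffs (K − S): max(-51.92, 0) = 0, max(13.76, 0) = 13.76
Node 0 (S = 130): V_0 = e^(−0.07)·[0.5813·0.0000 + 0.4187·13.7559] = 5.3697

$5.37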